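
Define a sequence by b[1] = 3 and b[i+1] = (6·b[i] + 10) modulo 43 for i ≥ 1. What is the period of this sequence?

Computing terms: b[1] = 3; b[2] = 28; b[3] = 6; b[4] = 3.
The sequence repeats with period 3.

3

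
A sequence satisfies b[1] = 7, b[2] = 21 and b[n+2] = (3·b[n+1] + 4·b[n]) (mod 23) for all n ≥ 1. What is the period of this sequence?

Computing terms: b[1] = 7,  b[2] = 21,  b[3] = 22,  b[4] = 12,  b[5] = 9,  b[6] = 6,  b[7] = 8,  b[8] = 2,  b[9] = 15,  b[10] = 7,  b[11] = 12,  b[12] = 18,  b[13] = 10,  b[14] = 10,  b[15] = 1,  b[16] = 20,  b[17] = 18,  b[18] = 19,  b[19] = 14,  b[20] = 3,  b[21] = 19,  b[22] = 0,  b[23] = 7,  b[24] = 21.
Since (b[23], b[24]) = (b[1], b[2]) = (7, 21) (two consecutive terms determine the rest), the sequence is periodic with period 22.

22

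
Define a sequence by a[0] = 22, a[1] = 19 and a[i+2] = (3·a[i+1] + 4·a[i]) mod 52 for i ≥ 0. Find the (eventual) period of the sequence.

6

a[0] = 22, a[1] = 19, a[2] = 41, a[3] = 43, a[4] = 33, a[5] = 11, a[6] = 9, a[7] = 19, a[8] = 41.
Since (a[7], a[8]) = (a[1], a[2]) = (19, 41) (two consecutive terms determine the rest), the sequence is eventually periodic: after a pre-period of length 1 it cycles with period 6.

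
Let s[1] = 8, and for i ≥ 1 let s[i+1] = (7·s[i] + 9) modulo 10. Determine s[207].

Computing terms: s[1] = 8, s[2] = 5, s[3] = 4, s[4] = 7, s[5] = 8.
The sequence repeats with period 4.
(207 - 1) mod 4 = 2, so s[207] = s[3] = 4.

4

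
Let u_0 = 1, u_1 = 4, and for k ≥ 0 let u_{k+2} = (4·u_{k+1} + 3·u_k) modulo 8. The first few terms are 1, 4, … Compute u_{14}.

u_0 = 1; u_1 = 4; u_2 = 3; u_3 = 0; u_4 = 1; u_5 = 4.
Since (u_4, u_5) = (u_0, u_1) = (1, 4) (two consecutive terms determine the rest), the sequence is periodic with period 4.
(14 - 0) mod 4 = 2, so u_{14} = u_2 = 3.

3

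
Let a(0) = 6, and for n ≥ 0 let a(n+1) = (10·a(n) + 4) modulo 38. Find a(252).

Listing terms: a(0) = 6, a(1) = 26, a(2) = 36, a(3) = 22, a(4) = 34, a(5) = 2, a(6) = 24, a(7) = 16, a(8) = 12, a(9) = 10, a(10) = 28, a(11) = 18, a(12) = 32, a(13) = 20, a(14) = 14, a(15) = 30, a(16) = 0, a(17) = 4, a(18) = 6.
The sequence repeats with period 18.
(252 - 0) mod 18 = 0, so a(252) = a(0) = 6.

6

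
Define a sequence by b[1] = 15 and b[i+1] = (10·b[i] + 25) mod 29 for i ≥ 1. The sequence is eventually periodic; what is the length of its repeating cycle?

We have b[1] = 15; b[2] = 1; b[3] = 6; b[4] = 27; b[5] = 5; b[6] = 17; b[7] = 21; b[8] = 3; b[9] = 26; b[10] = 24; b[11] = 4; b[12] = 7; b[13] = 8; b[14] = 18; b[15] = 2; b[16] = 16; b[17] = 11; b[18] = 19; b[19] = 12; b[20] = 0; b[21] = 25; b[22] = 14; b[23] = 20; b[24] = 22; b[25] = 13; b[26] = 10; b[27] = 9; b[28] = 28; b[29] = 15.
The sequence repeats with period 28.

28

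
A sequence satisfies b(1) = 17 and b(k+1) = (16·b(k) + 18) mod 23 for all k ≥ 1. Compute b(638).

10

Computing terms: b(1) = 17,  b(2) = 14,  b(3) = 12,  b(4) = 3,  b(5) = 20,  b(6) = 16,  b(7) = 21,  b(8) = 9,  b(9) = 1,  b(10) = 11,  b(11) = 10,  b(12) = 17.
Since b(12) = b(1) = 17, the sequence is periodic with period 11.
So b(638) = b(1 + ((638-1) mod 11)) = b(11) = 10.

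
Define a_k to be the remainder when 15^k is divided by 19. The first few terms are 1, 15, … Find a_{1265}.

Computing terms: a_0 = 1, a_1 = 15, a_2 = 16, a_3 = 12, a_4 = 9, a_5 = 2, a_6 = 11, a_7 = 13, a_8 = 5, a_9 = 18, a_{10} = 4, a_{11} = 3, a_{12} = 7, a_{13} = 10, a_{14} = 17, a_{15} = 8, a_{16} = 6, a_{17} = 14, a_{18} = 1.
Since a_{18} = a_0 = 1, the sequence is periodic with period 18.
So a_{1265} = a_{0 + ((1265-0) mod 18)} = a_5 = 2.

2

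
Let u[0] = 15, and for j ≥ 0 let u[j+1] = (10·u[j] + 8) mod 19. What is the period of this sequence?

18

Listing terms: u[0] = 15; u[1] = 6; u[2] = 11; u[3] = 4; u[4] = 10; u[5] = 13; u[6] = 5; u[7] = 1; u[8] = 18; u[9] = 17; u[10] = 7; u[11] = 2; u[12] = 9; u[13] = 3; u[14] = 0; u[15] = 8; u[16] = 12; u[17] = 14; u[18] = 15.
The sequence repeats with period 18.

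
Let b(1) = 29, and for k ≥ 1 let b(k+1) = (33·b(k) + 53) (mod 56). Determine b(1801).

29

Listing terms: b(1) = 29,  b(2) = 2,  b(3) = 7,  b(4) = 4,  b(5) = 17,  b(6) = 54,  b(7) = 43,  b(8) = 16,  b(9) = 21,  b(10) = 18,  b(11) = 31,  b(12) = 12,  b(13) = 1,  b(14) = 30,  b(15) = 35,  b(16) = 32,  b(17) = 45,  b(18) = 26,  b(19) = 15,  b(20) = 44,  b(21) = 49,  b(22) = 46,  b(23) = 3,  b(24) = 40,  b(25) = 29.
Since b(25) = b(1) = 29, the sequence is periodic with period 24.
So b(1801) = b(1 + ((1801-1) mod 24)) = b(1) = 29.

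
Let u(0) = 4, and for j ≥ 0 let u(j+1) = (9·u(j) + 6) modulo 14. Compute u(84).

4

Computing terms: u(0) = 4; u(1) = 0; u(2) = 6; u(3) = 4.
The sequence repeats with period 3.
So u(84) = u(0 + ((84-0) mod 3)) = u(0) = 4.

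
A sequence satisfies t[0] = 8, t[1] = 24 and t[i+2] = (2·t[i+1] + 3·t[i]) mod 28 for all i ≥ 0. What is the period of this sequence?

t[0] = 8, t[1] = 24, t[2] = 16, t[3] = 20, t[4] = 4, t[5] = 12, t[6] = 8, t[7] = 24.
Since (t[6], t[7]) = (t[0], t[1]) = (8, 24) (two consecutive terms determine the rest), the sequence is periodic with period 6.

6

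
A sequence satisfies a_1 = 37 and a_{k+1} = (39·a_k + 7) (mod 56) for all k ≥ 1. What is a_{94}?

2

Computing terms: a_1 = 37; a_2 = 50; a_3 = 53; a_4 = 2; a_5 = 29; a_6 = 18; a_7 = 37.
Since a_7 = a_1 = 37, the sequence is periodic with period 6.
(94 - 1) mod 6 = 3, so a_{94} = a_4 = 2.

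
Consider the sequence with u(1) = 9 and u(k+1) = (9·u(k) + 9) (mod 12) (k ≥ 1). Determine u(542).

We have u(1) = 9, u(2) = 6, u(3) = 3, u(4) = 0, u(5) = 9.
The sequence repeats with period 4.
So u(542) = u(1 + ((542-1) mod 4)) = u(2) = 6.

6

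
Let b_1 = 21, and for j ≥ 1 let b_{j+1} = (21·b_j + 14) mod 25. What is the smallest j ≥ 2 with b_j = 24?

Computing terms: b_1 = 21; b_2 = 5; b_3 = 19; b_4 = 13; b_5 = 12; b_6 = 16; b_7 = 0; b_8 = 14; b_9 = 8; b_{10} = 7; b_{11} = 11; b_{12} = 20; b_{13} = 9; b_{14} = 3; b_{15} = 2; b_{16} = 6; b_{17} = 15; b_{18} = 4; b_{19} = 23; b_{20} = 22; b_{21} = 1; b_{22} = 10; b_{23} = 24; b_{24} = 18; b_{25} = 17; b_{26} = 21.
The sequence repeats with period 25.
The value 24 first appears (with j ≥ 2) at b_{23}.

23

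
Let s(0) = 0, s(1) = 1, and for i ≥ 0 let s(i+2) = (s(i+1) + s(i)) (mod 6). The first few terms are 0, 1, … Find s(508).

3

Computing terms: s(0) = 0, s(1) = 1, s(2) = 1, s(3) = 2, s(4) = 3, s(5) = 5, s(6) = 2, s(7) = 1, s(8) = 3, s(9) = 4, s(10) = 1, s(11) = 5, s(12) = 0, s(13) = 5, s(14) = 5, s(15) = 4, s(16) = 3, s(17) = 1, s(18) = 4, s(19) = 5, s(20) = 3, s(21) = 2, s(22) = 5, s(23) = 1, s(24) = 0, s(25) = 1.
Since (s(24), s(25)) = (s(0), s(1)) = (0, 1) (two consecutive terms determine the rest), the sequence is periodic with period 24.
So s(508) = s(0 + ((508-0) mod 24)) = s(4) = 3.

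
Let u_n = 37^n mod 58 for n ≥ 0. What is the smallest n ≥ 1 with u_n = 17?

7

We have u_0 = 1,  u_1 = 37,  u_2 = 35,  u_3 = 19,  u_4 = 7,  u_5 = 27,  u_6 = 13,  u_7 = 17,  u_8 = 49,  u_9 = 15,  u_{10} = 33,  u_{11} = 3,  u_{12} = 53,  u_{13} = 47,  u_{14} = 57,  u_{15} = 21,  u_{16} = 23,  u_{17} = 39,  u_{18} = 51,  u_{19} = 31,  u_{20} = 45,  u_{21} = 41,  u_{22} = 9,  u_{23} = 43,  u_{24} = 25,  u_{25} = 55,  u_{26} = 5,  u_{27} = 11,  u_{28} = 1.
The sequence repeats with period 28.
The value 17 first appears (with n ≥ 1) at u_7.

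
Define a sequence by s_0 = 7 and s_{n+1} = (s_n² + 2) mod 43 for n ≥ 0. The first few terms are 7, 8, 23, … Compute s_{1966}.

38

Listing terms: s_0 = 7; s_1 = 8; s_2 = 23; s_3 = 15; s_4 = 12; s_5 = 17; s_6 = 33; s_7 = 16; s_8 = 0; s_9 = 2; s_{10} = 6; s_{11} = 38; s_{12} = 27; s_{13} = 0.
Since s_{13} = s_8 = 0, the sequence is eventually periodic: after a pre-period of length 8 it cycles with period 5.
For n ≥ 8, s_n depends only on (n - 8) mod 5. (1966 - 8) mod 5 = 3, so s_{1966} = s_{11} = 38.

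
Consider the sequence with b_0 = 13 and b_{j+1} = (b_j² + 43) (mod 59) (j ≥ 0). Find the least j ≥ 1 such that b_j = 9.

We have b_0 = 13,  b_1 = 35,  b_2 = 29,  b_3 = 58,  b_4 = 44,  b_5 = 32,  b_6 = 5,  b_7 = 9,  b_8 = 6,  b_9 = 20,  b_{10} = 30,  b_{11} = 58.
Since b_{11} = b_3 = 58, the sequence is eventually periodic: after a pre-period of length 3 it cycles with period 8.
The value 9 first appears (with j ≥ 1) at b_7.

7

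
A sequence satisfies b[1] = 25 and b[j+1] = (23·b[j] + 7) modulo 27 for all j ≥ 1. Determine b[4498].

12

b[1] = 25,  b[2] = 15,  b[3] = 1,  b[4] = 3,  b[5] = 22,  b[6] = 0,  b[7] = 7,  b[8] = 6,  b[9] = 10,  b[10] = 21,  b[11] = 4,  b[12] = 18,  b[13] = 16,  b[14] = 24,  b[15] = 19,  b[16] = 12,  b[17] = 13,  b[18] = 9,  b[19] = 25.
Since b[19] = b[1] = 25, the sequence is periodic with period 18.
So b[4498] = b[1 + ((4498-1) mod 18)] = b[16] = 12.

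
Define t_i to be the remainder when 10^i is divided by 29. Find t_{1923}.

21

We have t_1 = 10; t_2 = 13; t_3 = 14; t_4 = 24; t_5 = 8; t_6 = 22; t_7 = 17; t_8 = 25; t_9 = 18; t_{10} = 6; t_{11} = 2; t_{12} = 20; t_{13} = 26; t_{14} = 28; t_{15} = 19; t_{16} = 16; t_{17} = 15; t_{18} = 5; t_{19} = 21; t_{20} = 7; t_{21} = 12; t_{22} = 4; t_{23} = 11; t_{24} = 23; t_{25} = 27; t_{26} = 9; t_{27} = 3; t_{28} = 1; t_{29} = 10.
Since t_{29} = t_1 = 10, the sequence is periodic with period 28.
So t_{1923} = t_{1 + ((1923-1) mod 28)} = t_{19} = 21.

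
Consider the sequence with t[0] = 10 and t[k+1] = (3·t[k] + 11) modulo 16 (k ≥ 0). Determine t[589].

Listing terms: t[0] = 10; t[1] = 9; t[2] = 6; t[3] = 13; t[4] = 2; t[5] = 1; t[6] = 14; t[7] = 5; t[8] = 10.
The sequence repeats with period 8.
So t[589] = t[0 + ((589-0) mod 8)] = t[5] = 1.

1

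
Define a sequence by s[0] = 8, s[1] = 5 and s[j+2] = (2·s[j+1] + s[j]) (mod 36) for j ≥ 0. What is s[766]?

30

We have s[0] = 8, s[1] = 5, s[2] = 18, s[3] = 5, s[4] = 28, s[5] = 25, s[6] = 6, s[7] = 1, s[8] = 8, s[9] = 17, s[10] = 6, s[11] = 29, s[12] = 28, s[13] = 13, s[14] = 18, s[15] = 13, s[16] = 8, s[17] = 29, s[18] = 30, s[19] = 17, s[20] = 28, s[21] = 1, s[22] = 30, s[23] = 25, s[24] = 8, s[25] = 5.
The sequence repeats with period 24.
So s[766] = s[0 + ((766-0) mod 24)] = s[22] = 30.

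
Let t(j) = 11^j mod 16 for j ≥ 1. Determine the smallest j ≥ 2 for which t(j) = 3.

We have t(1) = 11,  t(2) = 9,  t(3) = 3,  t(4) = 1,  t(5) = 11.
Since t(5) = t(1) = 11, the sequence is periodic with period 4.
The value 3 first appears (with j ≥ 2) at t(3).

3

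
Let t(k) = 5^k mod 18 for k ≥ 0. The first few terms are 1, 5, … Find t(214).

13

We have t(0) = 1, t(1) = 5, t(2) = 7, t(3) = 17, t(4) = 13, t(5) = 11, t(6) = 1.
Since t(6) = t(0) = 1, the sequence is periodic with period 6.
So t(214) = t(0 + ((214-0) mod 6)) = t(4) = 13.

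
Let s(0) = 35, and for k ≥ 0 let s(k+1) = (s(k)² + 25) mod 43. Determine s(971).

We have s(0) = 35; s(1) = 3; s(2) = 34; s(3) = 20; s(4) = 38; s(5) = 7; s(6) = 31; s(7) = 40; s(8) = 34.
Since s(8) = s(2) = 34, the sequence is eventually periodic: after a pre-period of length 2 it cycles with period 6.
For k ≥ 2, s(k) depends only on (k - 2) mod 6. (971 - 2) mod 6 = 3, so s(971) = s(5) = 7.

7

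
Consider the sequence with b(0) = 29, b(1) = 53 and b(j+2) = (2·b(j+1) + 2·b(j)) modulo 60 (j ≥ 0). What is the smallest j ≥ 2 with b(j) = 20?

Listing terms: b(0) = 29,  b(1) = 53,  b(2) = 44,  b(3) = 14,  b(4) = 56,  b(5) = 20,  b(6) = 32,  b(7) = 44,  b(8) = 32,  b(9) = 32,  b(10) = 8,  b(11) = 20,  b(12) = 56,  b(13) = 32,  b(14) = 56,  b(15) = 56,  b(16) = 44,  b(17) = 20,  b(18) = 8,  b(19) = 56,  b(20) = 8,  b(21) = 8,  b(22) = 32,  b(23) = 20,  b(24) = 44,  b(25) = 8,  b(26) = 44,  b(27) = 44,  b(28) = 56,  b(29) = 20.
Since (b(28), b(29)) = (b(4), b(5)) = (56, 20) (two consecutive terms determine the rest), the sequence is eventually periodic: after a pre-period of length 4 it cycles with period 24.
The value 20 first appears (with j ≥ 2) at b(5).

5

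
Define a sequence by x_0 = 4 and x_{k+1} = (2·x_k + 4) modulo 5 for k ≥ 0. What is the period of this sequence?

Computing terms: x_0 = 4, x_1 = 2, x_2 = 3, x_3 = 0, x_4 = 4.
Since x_4 = x_0 = 4, the sequence is periodic with period 4.

4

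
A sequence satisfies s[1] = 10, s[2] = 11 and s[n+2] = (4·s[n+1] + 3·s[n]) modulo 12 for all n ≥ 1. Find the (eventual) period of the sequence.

4

Computing terms: s[1] = 10,  s[2] = 11,  s[3] = 2,  s[4] = 5,  s[5] = 2,  s[6] = 11,  s[7] = 2.
Since (s[6], s[7]) = (s[2], s[3]) = (11, 2) (two consecutive terms determine the rest), the sequence is eventually periodic: after a pre-period of length 1 it cycles with period 4.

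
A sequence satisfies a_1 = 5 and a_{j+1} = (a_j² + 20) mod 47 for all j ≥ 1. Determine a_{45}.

We have a_1 = 5, a_2 = 45, a_3 = 24, a_4 = 32, a_5 = 10, a_6 = 26, a_7 = 38, a_8 = 7, a_9 = 22, a_{10} = 34, a_{11} = 1, a_{12} = 21, a_{13} = 38.
Since a_{13} = a_7 = 38, the sequence is eventually periodic: after a pre-period of length 6 it cycles with period 6.
For j ≥ 7, a_j depends only on (j - 7) mod 6. (45 - 7) mod 6 = 2, so a_{45} = a_9 = 22.

22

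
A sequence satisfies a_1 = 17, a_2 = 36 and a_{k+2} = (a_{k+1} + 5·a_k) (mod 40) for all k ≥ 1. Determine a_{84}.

Computing terms: a_1 = 17, a_2 = 36, a_3 = 1, a_4 = 21, a_5 = 26, a_6 = 11, a_7 = 21, a_8 = 36, a_9 = 21, a_{10} = 1, a_{11} = 26, a_{12} = 31, a_{13} = 1, a_{14} = 36, a_{15} = 1.
Since (a_{14}, a_{15}) = (a_2, a_3) = (36, 1) (two consecutive terms determine the rest), the sequence is eventually periodic: after a pre-period of length 1 it cycles with period 12.
For k ≥ 2, a_k depends only on (k - 2) mod 12. (84 - 2) mod 12 = 10, so a_{84} = a_{12} = 31.

31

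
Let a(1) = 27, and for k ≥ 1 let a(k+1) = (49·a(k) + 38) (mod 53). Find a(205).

29

a(1) = 27, a(2) = 36, a(3) = 0, a(4) = 38, a(5) = 45, a(6) = 17, a(7) = 23, a(8) = 52, a(9) = 42, a(10) = 29, a(11) = 28, a(12) = 32, a(13) = 16, a(14) = 27.
The sequence repeats with period 13.
So a(205) = a(1 + ((205-1) mod 13)) = a(10) = 29.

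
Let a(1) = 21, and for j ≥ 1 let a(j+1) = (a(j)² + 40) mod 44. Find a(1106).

41

We have a(1) = 21, a(2) = 41, a(3) = 5, a(4) = 21.
The sequence repeats with period 3.
So a(1106) = a(1 + ((1106-1) mod 3)) = a(2) = 41.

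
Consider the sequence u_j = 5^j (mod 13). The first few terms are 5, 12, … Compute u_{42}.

We have u_1 = 5, u_2 = 12, u_3 = 8, u_4 = 1, u_5 = 5.
The sequence repeats with period 4.
(42 - 1) mod 4 = 1, so u_{42} = u_2 = 12.

12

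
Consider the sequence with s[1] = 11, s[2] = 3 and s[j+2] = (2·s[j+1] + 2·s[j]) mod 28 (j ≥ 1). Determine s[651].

Computing terms: s[1] = 11,  s[2] = 3,  s[3] = 0,  s[4] = 6,  s[5] = 12,  s[6] = 8,  s[7] = 12,  s[8] = 12,  s[9] = 20,  s[10] = 8,  s[11] = 0,  s[12] = 16,  s[13] = 4,  s[14] = 12,  s[15] = 4,  s[16] = 4,  s[17] = 16,  s[18] = 12,  s[19] = 0,  s[20] = 24,  s[21] = 20,  s[22] = 4,  s[23] = 20,  s[24] = 20,  s[25] = 24,  s[26] = 4,  s[27] = 0,  s[28] = 8,  s[29] = 16,  s[30] = 20,  s[31] = 16,  s[32] = 16,  s[33] = 8,  s[34] = 20,  s[35] = 0,  s[36] = 12,  s[37] = 24,  s[38] = 16,  s[39] = 24,  s[40] = 24,  s[41] = 12,  s[42] = 16,  s[43] = 0,  s[44] = 4,  s[45] = 8,  s[46] = 24,  s[47] = 8,  s[48] = 8,  s[49] = 4,  s[50] = 24,  s[51] = 0,  s[52] = 20,  s[53] = 12,  s[54] = 8.
Since (s[53], s[54]) = (s[5], s[6]) = (12, 8) (two consecutive terms determine the rest), the sequence is eventually periodic: after a pre-period of length 4 it cycles with period 48.
For j ≥ 5, s[j] depends only on (j - 5) mod 48. (651 - 5) mod 48 = 22, so s[651] = s[27] = 0.

0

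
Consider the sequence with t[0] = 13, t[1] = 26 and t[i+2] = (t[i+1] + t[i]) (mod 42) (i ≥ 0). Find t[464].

13

t[0] = 13,  t[1] = 26,  t[2] = 39,  t[3] = 23,  t[4] = 20,  t[5] = 1,  t[6] = 21,  t[7] = 22,  t[8] = 1,  t[9] = 23,  t[10] = 24,  t[11] = 5,  t[12] = 29,  t[13] = 34,  t[14] = 21,  t[15] = 13,  t[16] = 34,  t[17] = 5,  t[18] = 39,  t[19] = 2,  t[20] = 41,  t[21] = 1,  t[22] = 0,  t[23] = 1,  t[24] = 1,  t[25] = 2,  t[26] = 3,  t[27] = 5,  t[28] = 8,  t[29] = 13,  t[30] = 21,  t[31] = 34,  t[32] = 13,  t[33] = 5,  t[34] = 18,  t[35] = 23,  t[36] = 41,  t[37] = 22,  t[38] = 21,  t[39] = 1,  t[40] = 22,  t[41] = 23,  t[42] = 3,  t[43] = 26,  t[44] = 29,  t[45] = 13,  t[46] = 0,  t[47] = 13,  t[48] = 13,  t[49] = 26.
Since (t[48], t[49]) = (t[0], t[1]) = (13, 26) (two consecutive terms determine the rest), the sequence is periodic with period 48.
So t[464] = t[0 + ((464-0) mod 48)] = t[32] = 13.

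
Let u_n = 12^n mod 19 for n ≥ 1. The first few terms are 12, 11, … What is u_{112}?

Listing terms: u_1 = 12; u_2 = 11; u_3 = 18; u_4 = 7; u_5 = 8; u_6 = 1; u_7 = 12.
The sequence repeats with period 6.
(112 - 1) mod 6 = 3, so u_{112} = u_4 = 7.

7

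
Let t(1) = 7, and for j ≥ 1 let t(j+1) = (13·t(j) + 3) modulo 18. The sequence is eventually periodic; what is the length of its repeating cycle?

6

We have t(1) = 7,  t(2) = 4,  t(3) = 1,  t(4) = 16,  t(5) = 13,  t(6) = 10,  t(7) = 7.
Since t(7) = t(1) = 7, the sequence is periodic with period 6.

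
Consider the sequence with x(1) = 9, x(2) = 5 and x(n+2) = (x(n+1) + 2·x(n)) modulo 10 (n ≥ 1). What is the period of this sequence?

Computing terms: x(1) = 9; x(2) = 5; x(3) = 3; x(4) = 3; x(5) = 9; x(6) = 5.
The sequence repeats with period 4.

4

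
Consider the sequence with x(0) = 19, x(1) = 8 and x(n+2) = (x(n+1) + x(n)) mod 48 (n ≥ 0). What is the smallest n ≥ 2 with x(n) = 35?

3

Computing terms: x(0) = 19, x(1) = 8, x(2) = 27, x(3) = 35, x(4) = 14, x(5) = 1, x(6) = 15, x(7) = 16, x(8) = 31, x(9) = 47, x(10) = 30, x(11) = 29, x(12) = 11, x(13) = 40, x(14) = 3, x(15) = 43, x(16) = 46, x(17) = 41, x(18) = 39, x(19) = 32, x(20) = 23, x(21) = 7, x(22) = 30, x(23) = 37, x(24) = 19, x(25) = 8.
Since (x(24), x(25)) = (x(0), x(1)) = (19, 8) (two consecutive terms determine the rest), the sequence is periodic with period 24.
The value 35 first appears (with n ≥ 2) at x(3).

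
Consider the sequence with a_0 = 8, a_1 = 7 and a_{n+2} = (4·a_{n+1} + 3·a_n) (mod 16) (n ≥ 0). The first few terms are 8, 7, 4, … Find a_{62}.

12

We have a_0 = 8,  a_1 = 7,  a_2 = 4,  a_3 = 5,  a_4 = 0,  a_5 = 15,  a_6 = 12,  a_7 = 13,  a_8 = 8,  a_9 = 7.
The sequence repeats with period 8.
So a_{62} = a_{0 + ((62-0) mod 8)} = a_6 = 12.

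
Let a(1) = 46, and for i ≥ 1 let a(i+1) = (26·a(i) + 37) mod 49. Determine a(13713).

42

Computing terms: a(1) = 46; a(2) = 8; a(3) = 0; a(4) = 37; a(5) = 19; a(6) = 41; a(7) = 25; a(8) = 1; a(9) = 14; a(10) = 9; a(11) = 26; a(12) = 27; a(13) = 4; a(14) = 43; a(15) = 28; a(16) = 30; a(17) = 33; a(18) = 13; a(19) = 32; a(20) = 36; a(21) = 42; a(22) = 2; a(23) = 40; a(24) = 48; a(25) = 11; a(26) = 29; a(27) = 7; a(28) = 23; a(29) = 47; a(30) = 34; a(31) = 39; a(32) = 22; a(33) = 21; a(34) = 44; a(35) = 5; a(36) = 20; a(37) = 18; a(38) = 15; a(39) = 35; a(40) = 16; a(41) = 12; a(42) = 6; a(43) = 46.
Since a(43) = a(1) = 46, the sequence is periodic with period 42.
(13713 - 1) mod 42 = 20, so a(13713) = a(21) = 42.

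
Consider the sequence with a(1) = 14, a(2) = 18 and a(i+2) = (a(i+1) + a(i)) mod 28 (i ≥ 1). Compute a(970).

a(1) = 14, a(2) = 18, a(3) = 4, a(4) = 22, a(5) = 26, a(6) = 20, a(7) = 18, a(8) = 10, a(9) = 0, a(10) = 10, a(11) = 10, a(12) = 20, a(13) = 2, a(14) = 22, a(15) = 24, a(16) = 18, a(17) = 14, a(18) = 4, a(19) = 18, a(20) = 22, a(21) = 12, a(22) = 6, a(23) = 18, a(24) = 24, a(25) = 14, a(26) = 10, a(27) = 24, a(28) = 6, a(29) = 2, a(30) = 8, a(31) = 10, a(32) = 18, a(33) = 0, a(34) = 18, a(35) = 18, a(36) = 8, a(37) = 26, a(38) = 6, a(39) = 4, a(40) = 10, a(41) = 14, a(42) = 24, a(43) = 10, a(44) = 6, a(45) = 16, a(46) = 22, a(47) = 10, a(48) = 4, a(49) = 14, a(50) = 18.
The sequence repeats with period 48.
So a(970) = a(1 + ((970-1) mod 48)) = a(10) = 10.

10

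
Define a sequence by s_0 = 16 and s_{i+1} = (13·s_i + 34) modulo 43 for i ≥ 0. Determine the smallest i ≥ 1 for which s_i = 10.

Listing terms: s_0 = 16,  s_1 = 27,  s_2 = 41,  s_3 = 8,  s_4 = 9,  s_5 = 22,  s_6 = 19,  s_7 = 23,  s_8 = 32,  s_9 = 20,  s_{10} = 36,  s_{11} = 29,  s_{12} = 24,  s_{13} = 2,  s_{14} = 17,  s_{15} = 40,  s_{16} = 38,  s_{17} = 12,  s_{18} = 18,  s_{19} = 10,  s_{20} = 35,  s_{21} = 16.
The sequence repeats with period 21.
The value 10 first appears (with i ≥ 1) at s_{19}.

19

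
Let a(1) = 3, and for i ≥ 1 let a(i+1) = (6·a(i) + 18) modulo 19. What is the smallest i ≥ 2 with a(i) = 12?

7

a(1) = 3, a(2) = 17, a(3) = 6, a(4) = 16, a(5) = 0, a(6) = 18, a(7) = 12, a(8) = 14, a(9) = 7, a(10) = 3.
Since a(10) = a(1) = 3, the sequence is periodic with period 9.
The value 12 first appears (with i ≥ 2) at a(7).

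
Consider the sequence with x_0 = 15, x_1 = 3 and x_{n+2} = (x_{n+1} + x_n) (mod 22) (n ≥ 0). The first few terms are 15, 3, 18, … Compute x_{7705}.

5

x_0 = 15, x_1 = 3, x_2 = 18, x_3 = 21, x_4 = 17, x_5 = 16, x_6 = 11, x_7 = 5, x_8 = 16, x_9 = 21, x_{10} = 15, x_{11} = 14, x_{12} = 7, x_{13} = 21, x_{14} = 6, x_{15} = 5, x_{16} = 11, x_{17} = 16, x_{18} = 5, x_{19} = 21, x_{20} = 4, x_{21} = 3, x_{22} = 7, x_{23} = 10, x_{24} = 17, x_{25} = 5, x_{26} = 0, x_{27} = 5, x_{28} = 5, x_{29} = 10, x_{30} = 15, x_{31} = 3.
Since (x_{30}, x_{31}) = (x_0, x_1) = (15, 3) (two consecutive terms determine the rest), the sequence is periodic with period 30.
(7705 - 0) mod 30 = 25, so x_{7705} = x_{25} = 5.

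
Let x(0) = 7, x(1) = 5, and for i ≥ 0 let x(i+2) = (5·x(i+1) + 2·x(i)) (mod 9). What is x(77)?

3

We have x(0) = 7; x(1) = 5; x(2) = 3; x(3) = 7; x(4) = 5.
The sequence repeats with period 3.
So x(77) = x(0 + ((77-0) mod 3)) = x(2) = 3.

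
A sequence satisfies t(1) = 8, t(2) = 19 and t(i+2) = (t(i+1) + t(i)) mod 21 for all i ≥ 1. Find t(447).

18

Computing terms: t(1) = 8; t(2) = 19; t(3) = 6; t(4) = 4; t(5) = 10; t(6) = 14; t(7) = 3; t(8) = 17; t(9) = 20; t(10) = 16; t(11) = 15; t(12) = 10; t(13) = 4; t(14) = 14; t(15) = 18; t(16) = 11; t(17) = 8; t(18) = 19.
The sequence repeats with period 16.
(447 - 1) mod 16 = 14, so t(447) = t(15) = 18.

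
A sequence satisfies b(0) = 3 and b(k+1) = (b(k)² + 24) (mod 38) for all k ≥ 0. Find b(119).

Listing terms: b(0) = 3,  b(1) = 33,  b(2) = 11,  b(3) = 31,  b(4) = 35,  b(5) = 33.
Since b(5) = b(1) = 33, the sequence is eventually periodic: after a pre-period of length 1 it cycles with period 4.
For k ≥ 1, b(k) depends only on (k - 1) mod 4. (119 - 1) mod 4 = 2, so b(119) = b(3) = 31.

31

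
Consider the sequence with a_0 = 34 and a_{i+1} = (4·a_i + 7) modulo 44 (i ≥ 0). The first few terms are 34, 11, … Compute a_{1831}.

Listing terms: a_0 = 34; a_1 = 11; a_2 = 7; a_3 = 35; a_4 = 15; a_5 = 23; a_6 = 11.
Since a_6 = a_1 = 11, the sequence is eventually periodic: after a pre-period of length 1 it cycles with period 5.
For i ≥ 1, a_i depends only on (i - 1) mod 5. (1831 - 1) mod 5 = 0, so a_{1831} = a_1 = 11.

11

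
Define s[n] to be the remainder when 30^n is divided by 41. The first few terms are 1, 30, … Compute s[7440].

Listing terms: s[0] = 1, s[1] = 30, s[2] = 39, s[3] = 22, s[4] = 4, s[5] = 38, s[6] = 33, s[7] = 6, s[8] = 16, s[9] = 29, s[10] = 9, s[11] = 24, s[12] = 23, s[13] = 34, s[14] = 36, s[15] = 14, s[16] = 10, s[17] = 13, s[18] = 21, s[19] = 15, s[20] = 40, s[21] = 11, s[22] = 2, s[23] = 19, s[24] = 37, s[25] = 3, s[26] = 8, s[27] = 35, s[28] = 25, s[29] = 12, s[30] = 32, s[31] = 17, s[32] = 18, s[33] = 7, s[34] = 5, s[35] = 27, s[36] = 31, s[37] = 28, s[38] = 20, s[39] = 26, s[40] = 1.
Since s[40] = s[0] = 1, the sequence is periodic with period 40.
So s[7440] = s[0 + ((7440-0) mod 40)] = s[0] = 1.

1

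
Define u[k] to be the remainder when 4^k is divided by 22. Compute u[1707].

16

We have u[0] = 1; u[1] = 4; u[2] = 16; u[3] = 20; u[4] = 14; u[5] = 12; u[6] = 4.
Since u[6] = u[1] = 4, the sequence is eventually periodic: after a pre-period of length 1 it cycles with period 5.
For k ≥ 1, u[k] depends only on (k - 1) mod 5. (1707 - 1) mod 5 = 1, so u[1707] = u[2] = 16.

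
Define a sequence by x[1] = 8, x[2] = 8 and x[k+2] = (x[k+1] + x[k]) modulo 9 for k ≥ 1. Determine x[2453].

4

x[1] = 8,  x[2] = 8,  x[3] = 7,  x[4] = 6,  x[5] = 4,  x[6] = 1,  x[7] = 5,  x[8] = 6,  x[9] = 2,  x[10] = 8,  x[11] = 1,  x[12] = 0,  x[13] = 1,  x[14] = 1,  x[15] = 2,  x[16] = 3,  x[17] = 5,  x[18] = 8,  x[19] = 4,  x[20] = 3,  x[21] = 7,  x[22] = 1,  x[23] = 8,  x[24] = 0,  x[25] = 8,  x[26] = 8.
Since (x[25], x[26]) = (x[1], x[2]) = (8, 8) (two consecutive terms determine the rest), the sequence is periodic with period 24.
(2453 - 1) mod 24 = 4, so x[2453] = x[5] = 4.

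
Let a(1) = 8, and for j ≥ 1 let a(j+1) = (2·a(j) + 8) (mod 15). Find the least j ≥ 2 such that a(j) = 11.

3

a(1) = 8,  a(2) = 9,  a(3) = 11,  a(4) = 0,  a(5) = 8.
Since a(5) = a(1) = 8, the sequence is periodic with period 4.
The value 11 first appears (with j ≥ 2) at a(3).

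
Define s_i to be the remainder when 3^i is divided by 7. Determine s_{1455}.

We have s_0 = 1, s_1 = 3, s_2 = 2, s_3 = 6, s_4 = 4, s_5 = 5, s_6 = 1.
Since s_6 = s_0 = 1, the sequence is periodic with period 6.
(1455 - 0) mod 6 = 3, so s_{1455} = s_3 = 6.

6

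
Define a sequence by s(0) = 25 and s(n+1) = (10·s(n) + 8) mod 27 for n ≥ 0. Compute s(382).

Listing terms: s(0) = 25,  s(1) = 15,  s(2) = 23,  s(3) = 22,  s(4) = 12,  s(5) = 20,  s(6) = 19,  s(7) = 9,  s(8) = 17,  s(9) = 16,  s(10) = 6,  s(11) = 14,  s(12) = 13,  s(13) = 3,  s(14) = 11,  s(15) = 10,  s(16) = 0,  s(17) = 8,  s(18) = 7,  s(19) = 24,  s(20) = 5,  s(21) = 4,  s(22) = 21,  s(23) = 2,  s(24) = 1,  s(25) = 18,  s(26) = 26,  s(27) = 25.
Since s(27) = s(0) = 25, the sequence is periodic with period 27.
So s(382) = s(0 + ((382-0) mod 27)) = s(4) = 12.

12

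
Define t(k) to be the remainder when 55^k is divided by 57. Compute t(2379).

We have t(0) = 1,  t(1) = 55,  t(2) = 4,  t(3) = 49,  t(4) = 16,  t(5) = 25,  t(6) = 7,  t(7) = 43,  t(8) = 28,  t(9) = 1.
The sequence repeats with period 9.
So t(2379) = t(0 + ((2379-0) mod 9)) = t(3) = 49.

49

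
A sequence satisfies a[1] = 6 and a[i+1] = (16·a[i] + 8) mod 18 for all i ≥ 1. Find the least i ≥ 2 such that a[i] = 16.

Computing terms: a[1] = 6,  a[2] = 14,  a[3] = 16,  a[4] = 12,  a[5] = 2,  a[6] = 4,  a[7] = 0,  a[8] = 8,  a[9] = 10,  a[10] = 6.
Since a[10] = a[1] = 6, the sequence is periodic with period 9.
The value 16 first appears (with i ≥ 2) at a[3].

3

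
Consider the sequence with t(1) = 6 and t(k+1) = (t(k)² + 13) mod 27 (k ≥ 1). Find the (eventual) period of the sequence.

Listing terms: t(1) = 6,  t(2) = 22,  t(3) = 11,  t(4) = 26,  t(5) = 14,  t(6) = 20,  t(7) = 8,  t(8) = 23,  t(9) = 2,  t(10) = 17,  t(11) = 5,  t(12) = 11.
Since t(12) = t(3) = 11, the sequence is eventually periodic: after a pre-period of length 2 it cycles with period 9.

9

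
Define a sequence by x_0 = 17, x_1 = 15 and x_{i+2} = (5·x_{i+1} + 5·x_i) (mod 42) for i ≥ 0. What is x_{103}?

Computing terms: x_0 = 17,  x_1 = 15,  x_2 = 34,  x_3 = 35,  x_4 = 9,  x_5 = 10,  x_6 = 11,  x_7 = 21,  x_8 = 34,  x_9 = 23,  x_{10} = 33,  x_{11} = 28,  x_{12} = 11,  x_{13} = 27,  x_{14} = 22,  x_{15} = 35,  x_{16} = 33,  x_{17} = 4,  x_{18} = 17,  x_{19} = 21,  x_{20} = 22,  x_{21} = 5,  x_{22} = 9,  x_{23} = 28,  x_{24} = 17,  x_{25} = 15.
Since (x_{24}, x_{25}) = (x_0, x_1) = (17, 15) (two consecutive terms determine the rest), the sequence is periodic with period 24.
(103 - 0) mod 24 = 7, so x_{103} = x_7 = 21.

21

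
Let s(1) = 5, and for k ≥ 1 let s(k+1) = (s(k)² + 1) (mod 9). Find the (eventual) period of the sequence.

3

Computing terms: s(1) = 5; s(2) = 8; s(3) = 2; s(4) = 5.
The sequence repeats with period 3.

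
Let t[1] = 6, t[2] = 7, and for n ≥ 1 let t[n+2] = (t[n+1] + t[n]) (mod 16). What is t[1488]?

t[1] = 6; t[2] = 7; t[3] = 13; t[4] = 4; t[5] = 1; t[6] = 5; t[7] = 6; t[8] = 11; t[9] = 1; t[10] = 12; t[11] = 13; t[12] = 9; t[13] = 6; t[14] = 15; t[15] = 5; t[16] = 4; t[17] = 9; t[18] = 13; t[19] = 6; t[20] = 3; t[21] = 9; t[22] = 12; t[23] = 5; t[24] = 1; t[25] = 6; t[26] = 7.
Since (t[25], t[26]) = (t[1], t[2]) = (6, 7) (two consecutive terms determine the rest), the sequence is periodic with period 24.
So t[1488] = t[1 + ((1488-1) mod 24)] = t[24] = 1.

1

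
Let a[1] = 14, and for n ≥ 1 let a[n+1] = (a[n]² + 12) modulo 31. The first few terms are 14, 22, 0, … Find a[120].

a[1] = 14,  a[2] = 22,  a[3] = 0,  a[4] = 12,  a[5] = 1,  a[6] = 13,  a[7] = 26,  a[8] = 6,  a[9] = 17,  a[10] = 22.
Since a[10] = a[2] = 22, the sequence is eventually periodic: after a pre-period of length 1 it cycles with period 8.
For n ≥ 2, a[n] depends only on (n - 2) mod 8. (120 - 2) mod 8 = 6, so a[120] = a[8] = 6.

6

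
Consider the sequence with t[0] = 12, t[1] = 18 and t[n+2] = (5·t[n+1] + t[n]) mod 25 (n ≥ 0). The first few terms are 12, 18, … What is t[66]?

t[0] = 12,  t[1] = 18,  t[2] = 2,  t[3] = 3,  t[4] = 17,  t[5] = 13,  t[6] = 7,  t[7] = 23,  t[8] = 22,  t[9] = 8,  t[10] = 12,  t[11] = 18.
The sequence repeats with period 10.
So t[66] = t[0 + ((66-0) mod 10)] = t[6] = 7.

7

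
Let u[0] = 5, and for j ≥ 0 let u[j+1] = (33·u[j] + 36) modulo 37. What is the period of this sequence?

9

Computing terms: u[0] = 5, u[1] = 16, u[2] = 9, u[3] = 0, u[4] = 36, u[5] = 3, u[6] = 24, u[7] = 14, u[8] = 17, u[9] = 5.
Since u[9] = u[0] = 5, the sequence is periodic with period 9.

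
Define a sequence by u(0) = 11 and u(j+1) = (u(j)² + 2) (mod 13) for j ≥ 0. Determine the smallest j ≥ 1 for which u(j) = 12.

2

Computing terms: u(0) = 11; u(1) = 6; u(2) = 12; u(3) = 3; u(4) = 11.
Since u(4) = u(0) = 11, the sequence is periodic with period 4.
The value 12 first appears (with j ≥ 1) at u(2).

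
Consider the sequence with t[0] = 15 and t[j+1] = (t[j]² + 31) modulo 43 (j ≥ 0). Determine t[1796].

26

Computing terms: t[0] = 15, t[1] = 41, t[2] = 35, t[3] = 9, t[4] = 26, t[5] = 19, t[6] = 5, t[7] = 13, t[8] = 28, t[9] = 41.
Since t[9] = t[1] = 41, the sequence is eventually periodic: after a pre-period of length 1 it cycles with period 8.
For j ≥ 1, t[j] depends only on (j - 1) mod 8. (1796 - 1) mod 8 = 3, so t[1796] = t[4] = 26.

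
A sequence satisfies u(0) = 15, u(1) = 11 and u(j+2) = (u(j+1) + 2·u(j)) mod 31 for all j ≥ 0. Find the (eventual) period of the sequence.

10

Computing terms: u(0) = 15; u(1) = 11; u(2) = 10; u(3) = 1; u(4) = 21; u(5) = 23; u(6) = 3; u(7) = 18; u(8) = 24; u(9) = 29; u(10) = 15; u(11) = 11.
The sequence repeats with period 10.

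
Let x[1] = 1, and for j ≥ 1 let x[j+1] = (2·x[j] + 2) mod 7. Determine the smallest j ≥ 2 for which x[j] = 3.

3

We have x[1] = 1; x[2] = 4; x[3] = 3; x[4] = 1.
The sequence repeats with period 3.
The value 3 first appears (with j ≥ 2) at x[3].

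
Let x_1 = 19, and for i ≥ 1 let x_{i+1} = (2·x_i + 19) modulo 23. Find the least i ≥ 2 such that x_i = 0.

11

x_1 = 19; x_2 = 11; x_3 = 18; x_4 = 9; x_5 = 14; x_6 = 1; x_7 = 21; x_8 = 15; x_9 = 3; x_{10} = 2; x_{11} = 0; x_{12} = 19.
The sequence repeats with period 11.
The value 0 first appears (with i ≥ 2) at x_{11}.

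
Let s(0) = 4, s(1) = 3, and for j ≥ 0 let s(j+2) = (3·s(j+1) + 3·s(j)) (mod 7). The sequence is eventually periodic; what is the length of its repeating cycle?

42

We have s(0) = 4; s(1) = 3; s(2) = 0; s(3) = 2; s(4) = 6; s(5) = 3; s(6) = 6; s(7) = 6; s(8) = 1; s(9) = 0; s(10) = 3; s(11) = 2; s(12) = 1; s(13) = 2; s(14) = 2; s(15) = 5; s(16) = 0; s(17) = 1; s(18) = 3; s(19) = 5; s(20) = 3; s(21) = 3; s(22) = 4; s(23) = 0; s(24) = 5; s(25) = 1; s(26) = 4; s(27) = 1; s(28) = 1; s(29) = 6; s(30) = 0; s(31) = 4; s(32) = 5; s(33) = 6; s(34) = 5; s(35) = 5; s(36) = 2; s(37) = 0; s(38) = 6; s(39) = 4; s(40) = 2; s(41) = 4; s(42) = 4; s(43) = 3.
Since (s(42), s(43)) = (s(0), s(1)) = (4, 3) (two consecutive terms determine the rest), the sequence is periodic with period 42.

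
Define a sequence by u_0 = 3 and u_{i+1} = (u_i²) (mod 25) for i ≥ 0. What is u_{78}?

6

Listing terms: u_0 = 3, u_1 = 9, u_2 = 6, u_3 = 11, u_4 = 21, u_5 = 16, u_6 = 6.
Since u_6 = u_2 = 6, the sequence is eventually periodic: after a pre-period of length 2 it cycles with period 4.
For i ≥ 2, u_i depends only on (i - 2) mod 4. (78 - 2) mod 4 = 0, so u_{78} = u_2 = 6.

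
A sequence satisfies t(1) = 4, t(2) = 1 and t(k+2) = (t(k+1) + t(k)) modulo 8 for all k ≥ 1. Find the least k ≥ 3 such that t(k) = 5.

Computing terms: t(1) = 4; t(2) = 1; t(3) = 5; t(4) = 6; t(5) = 3; t(6) = 1; t(7) = 4; t(8) = 5; t(9) = 1; t(10) = 6; t(11) = 7; t(12) = 5; t(13) = 4; t(14) = 1.
The sequence repeats with period 12.
The value 5 first appears (with k ≥ 3) at t(3).

3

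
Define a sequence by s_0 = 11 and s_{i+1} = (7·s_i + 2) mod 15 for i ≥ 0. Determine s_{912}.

We have s_0 = 11,  s_1 = 4,  s_2 = 0,  s_3 = 2,  s_4 = 1,  s_5 = 9,  s_6 = 5,  s_7 = 7,  s_8 = 6,  s_9 = 14,  s_{10} = 10,  s_{11} = 12,  s_{12} = 11.
The sequence repeats with period 12.
(912 - 0) mod 12 = 0, so s_{912} = s_0 = 11.

11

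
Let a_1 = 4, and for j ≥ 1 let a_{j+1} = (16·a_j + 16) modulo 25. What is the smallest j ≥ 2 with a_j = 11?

18

Listing terms: a_1 = 4, a_2 = 5, a_3 = 21, a_4 = 2, a_5 = 23, a_6 = 9, a_7 = 10, a_8 = 1, a_9 = 7, a_{10} = 3, a_{11} = 14, a_{12} = 15, a_{13} = 6, a_{14} = 12, a_{15} = 8, a_{16} = 19, a_{17} = 20, a_{18} = 11, a_{19} = 17, a_{20} = 13, a_{21} = 24, a_{22} = 0, a_{23} = 16, a_{24} = 22, a_{25} = 18, a_{26} = 4.
Since a_{26} = a_1 = 4, the sequence is periodic with period 25.
The value 11 first appears (with j ≥ 2) at a_{18}.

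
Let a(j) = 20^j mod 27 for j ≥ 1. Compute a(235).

We have a(1) = 20, a(2) = 22, a(3) = 8, a(4) = 25, a(5) = 14, a(6) = 10, a(7) = 11, a(8) = 4, a(9) = 26, a(10) = 7, a(11) = 5, a(12) = 19, a(13) = 2, a(14) = 13, a(15) = 17, a(16) = 16, a(17) = 23, a(18) = 1, a(19) = 20.
The sequence repeats with period 18.
(235 - 1) mod 18 = 0, so a(235) = a(1) = 20.

20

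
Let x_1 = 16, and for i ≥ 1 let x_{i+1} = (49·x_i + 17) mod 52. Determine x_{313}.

Listing terms: x_1 = 16; x_2 = 21; x_3 = 6; x_4 = 51; x_5 = 20; x_6 = 9; x_7 = 42; x_8 = 47; x_9 = 32; x_{10} = 25; x_{11} = 46; x_{12} = 35; x_{13} = 16.
The sequence repeats with period 12.
So x_{313} = x_{1 + ((313-1) mod 12)} = x_1 = 16.

16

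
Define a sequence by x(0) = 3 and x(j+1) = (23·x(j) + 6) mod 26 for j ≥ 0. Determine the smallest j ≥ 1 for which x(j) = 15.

2

Listing terms: x(0) = 3,  x(1) = 23,  x(2) = 15,  x(3) = 13,  x(4) = 19,  x(5) = 1,  x(6) = 3.
Since x(6) = x(0) = 3, the sequence is periodic with period 6.
The value 15 first appears (with j ≥ 1) at x(2).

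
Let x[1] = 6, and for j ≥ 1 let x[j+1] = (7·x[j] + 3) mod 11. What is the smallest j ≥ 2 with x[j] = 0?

8

We have x[1] = 6,  x[2] = 1,  x[3] = 10,  x[4] = 7,  x[5] = 8,  x[6] = 4,  x[7] = 9,  x[8] = 0,  x[9] = 3,  x[10] = 2,  x[11] = 6.
The sequence repeats with period 10.
The value 0 first appears (with j ≥ 2) at x[8].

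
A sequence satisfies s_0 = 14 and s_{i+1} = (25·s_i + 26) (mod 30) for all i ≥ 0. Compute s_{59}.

6

s_0 = 14; s_1 = 16; s_2 = 6; s_3 = 26; s_4 = 16.
Since s_4 = s_1 = 16, the sequence is eventually periodic: after a pre-period of length 1 it cycles with period 3.
For i ≥ 1, s_i depends only on (i - 1) mod 3. (59 - 1) mod 3 = 1, so s_{59} = s_2 = 6.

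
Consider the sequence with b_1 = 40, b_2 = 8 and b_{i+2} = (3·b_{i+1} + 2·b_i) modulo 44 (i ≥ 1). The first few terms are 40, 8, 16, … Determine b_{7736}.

32

Computing terms: b_1 = 40,  b_2 = 8,  b_3 = 16,  b_4 = 20,  b_5 = 4,  b_6 = 8,  b_7 = 32,  b_8 = 24,  b_9 = 4,  b_{10} = 16,  b_{11} = 12,  b_{12} = 24,  b_{13} = 8,  b_{14} = 28,  b_{15} = 12,  b_{16} = 4,  b_{17} = 36,  b_{18} = 28,  b_{19} = 24,  b_{20} = 40,  b_{21} = 36,  b_{22} = 12,  b_{23} = 20,  b_{24} = 40,  b_{25} = 28,  b_{26} = 32,  b_{27} = 20,  b_{28} = 36,  b_{29} = 16,  b_{30} = 32,  b_{31} = 40,  b_{32} = 8.
The sequence repeats with period 30.
So b_{7736} = b_{1 + ((7736-1) mod 30)} = b_{26} = 32.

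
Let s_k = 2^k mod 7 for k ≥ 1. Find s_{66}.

We have s_1 = 2, s_2 = 4, s_3 = 1, s_4 = 2.
The sequence repeats with period 3.
So s_{66} = s_{1 + ((66-1) mod 3)} = s_3 = 1.

1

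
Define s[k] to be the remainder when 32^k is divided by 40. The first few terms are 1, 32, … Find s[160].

16

s[0] = 1,  s[1] = 32,  s[2] = 24,  s[3] = 8,  s[4] = 16,  s[5] = 32.
Since s[5] = s[1] = 32, the sequence is eventually periodic: after a pre-period of length 1 it cycles with period 4.
For k ≥ 1, s[k] depends only on (k - 1) mod 4. (160 - 1) mod 4 = 3, so s[160] = s[4] = 16.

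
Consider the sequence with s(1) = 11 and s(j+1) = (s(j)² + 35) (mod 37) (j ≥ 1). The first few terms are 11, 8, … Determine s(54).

We have s(1) = 11, s(2) = 8, s(3) = 25, s(4) = 31, s(5) = 34, s(6) = 7, s(7) = 10, s(8) = 24, s(9) = 19, s(10) = 26, s(11) = 8.
Since s(11) = s(2) = 8, the sequence is eventually periodic: after a pre-period of length 1 it cycles with period 9.
For j ≥ 2, s(j) depends only on (j - 2) mod 9. (54 - 2) mod 9 = 7, so s(54) = s(9) = 19.

19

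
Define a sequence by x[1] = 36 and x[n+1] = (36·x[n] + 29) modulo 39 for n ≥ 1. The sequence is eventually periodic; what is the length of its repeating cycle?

6

Computing terms: x[1] = 36,  x[2] = 38,  x[3] = 32,  x[4] = 11,  x[5] = 35,  x[6] = 2,  x[7] = 23,  x[8] = 38.
Since x[8] = x[2] = 38, the sequence is eventually periodic: after a pre-period of length 1 it cycles with period 6.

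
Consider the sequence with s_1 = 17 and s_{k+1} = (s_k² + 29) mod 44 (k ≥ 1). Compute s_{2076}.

30

Listing terms: s_1 = 17,  s_2 = 10,  s_3 = 41,  s_4 = 38,  s_5 = 21,  s_6 = 30,  s_7 = 5,  s_8 = 10.
Since s_8 = s_2 = 10, the sequence is eventually periodic: after a pre-period of length 1 it cycles with period 6.
For k ≥ 2, s_k depends only on (k - 2) mod 6. (2076 - 2) mod 6 = 4, so s_{2076} = s_6 = 30.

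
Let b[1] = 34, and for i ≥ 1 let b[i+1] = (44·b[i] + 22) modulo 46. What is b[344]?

We have b[1] = 34, b[2] = 0, b[3] = 22, b[4] = 24, b[5] = 20, b[6] = 28, b[7] = 12, b[8] = 44, b[9] = 26, b[10] = 16, b[11] = 36, b[12] = 42, b[13] = 30, b[14] = 8, b[15] = 6, b[16] = 10, b[17] = 2, b[18] = 18, b[19] = 32, b[20] = 4, b[21] = 14, b[22] = 40, b[23] = 34.
Since b[23] = b[1] = 34, the sequence is periodic with period 22.
So b[344] = b[1 + ((344-1) mod 22)] = b[14] = 8.

8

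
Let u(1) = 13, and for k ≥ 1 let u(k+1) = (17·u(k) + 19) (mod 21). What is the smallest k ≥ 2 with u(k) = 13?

Computing terms: u(1) = 13, u(2) = 9, u(3) = 4, u(4) = 3, u(5) = 7, u(6) = 12, u(7) = 13.
The sequence repeats with period 6.
The value 13 next appears (with k ≥ 2) at u(7).

7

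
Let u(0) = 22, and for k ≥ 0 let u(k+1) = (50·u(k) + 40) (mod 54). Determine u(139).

42

u(0) = 22,  u(1) = 6,  u(2) = 16,  u(3) = 30,  u(4) = 28,  u(5) = 36,  u(6) = 4,  u(7) = 24,  u(8) = 52,  u(9) = 48,  u(10) = 10,  u(11) = 0,  u(12) = 40,  u(13) = 42,  u(14) = 34,  u(15) = 12,  u(16) = 46,  u(17) = 18,  u(18) = 22.
The sequence repeats with period 18.
So u(139) = u(0 + ((139-0) mod 18)) = u(13) = 42.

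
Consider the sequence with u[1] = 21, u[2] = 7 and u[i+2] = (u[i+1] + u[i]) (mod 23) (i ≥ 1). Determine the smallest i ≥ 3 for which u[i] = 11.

15

Listing terms: u[1] = 21,  u[2] = 7,  u[3] = 5,  u[4] = 12,  u[5] = 17,  u[6] = 6,  u[7] = 0,  u[8] = 6,  u[9] = 6,  u[10] = 12,  u[11] = 18,  u[12] = 7,  u[13] = 2,  u[14] = 9,  u[15] = 11,  u[16] = 20,  u[17] = 8,  u[18] = 5,  u[19] = 13,  u[20] = 18,  u[21] = 8,  u[22] = 3,  u[23] = 11,  u[24] = 14,  u[25] = 2,  u[26] = 16,  u[27] = 18,  u[28] = 11,  u[29] = 6,  u[30] = 17,  u[31] = 0,  u[32] = 17,  u[33] = 17,  u[34] = 11,  u[35] = 5,  u[36] = 16,  u[37] = 21,  u[38] = 14,  u[39] = 12,  u[40] = 3,  u[41] = 15,  u[42] = 18,  u[43] = 10,  u[44] = 5,  u[45] = 15,  u[46] = 20,  u[47] = 12,  u[48] = 9,  u[49] = 21,  u[50] = 7.
Since (u[49], u[50]) = (u[1], u[2]) = (21, 7) (two consecutive terms determine the rest), the sequence is periodic with period 48.
The value 11 first appears (with i ≥ 3) at u[15].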